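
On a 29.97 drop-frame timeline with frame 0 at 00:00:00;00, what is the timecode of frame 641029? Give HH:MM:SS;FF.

05:56:29;01

Each 10-minute DF block holds 10 × 60 × 30 − 9 × 2 = 17982 frames. 641029 ÷ 17982 → 35 full blocks, remainder 11659.
Within the partial block the first minute is 1800 frames and each further minute 1798, so 6 further minute boundaries passed. Total skipped labels = 18 × 35 + 2 × 6 = 642.
Non-drop label index = 641029 + 642 = 641671; at 30 labels/s that is 05:56:29:01, i.e. DF 05:56:29;01.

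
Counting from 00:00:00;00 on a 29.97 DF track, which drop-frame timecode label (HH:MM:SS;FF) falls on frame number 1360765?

Ten DF minutes hold 17982 frames, so frame 1360765 lies in block 75 (frames 1348650–1366631) with 12115 frames into that block.
The block's first minute is 1800 frames and the rest 1798 each; 12115 frames reaches minute 6, so 75 × 18 + 6 × 2 = 1362 labels have been skipped so far.
Adding those back, label number 1360765 + 1362 = 1362127 at 30 labels/s is 45404 s + 7 f = 12 h 36 min 44 s frame 7, i.e. 12:36:44;07.

12:36:44;07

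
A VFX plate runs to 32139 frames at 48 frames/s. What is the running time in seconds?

669.5625 seconds

Running time = 32139 / (48) = 669.5625 s.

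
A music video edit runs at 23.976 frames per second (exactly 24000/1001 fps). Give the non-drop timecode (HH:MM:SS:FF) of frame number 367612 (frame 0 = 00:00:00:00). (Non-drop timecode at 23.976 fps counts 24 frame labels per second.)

367612 ÷ 24 = 15317 full seconds, remainder 4 frames.
15317 s = 4 h 15 min 17 s.
Timecode: 04:15:17:04.

04:15:17:04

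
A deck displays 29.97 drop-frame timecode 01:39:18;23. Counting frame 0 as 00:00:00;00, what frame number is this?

178583

Complete 10-minute blocks: 9, each 17982 frames → 161838.
Remaining 9 whole minutes in the current block: 1800 + 8 × 1798 = 16184 frames.
Within the current minute: 18 × 30 + 23 − 2 = 561 (labels ;00/;01 skipped at this minute). Total = 161838 + 16184 + 561 = 178583.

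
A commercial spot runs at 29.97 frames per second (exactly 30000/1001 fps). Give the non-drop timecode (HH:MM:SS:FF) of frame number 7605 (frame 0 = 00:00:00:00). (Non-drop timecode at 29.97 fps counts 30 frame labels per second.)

7605 ÷ 30 = 253 full seconds, remainder 15 frames.
253 s = 0 h 4 min 13 s.
Timecode: 00:04:13:15.

00:04:13:15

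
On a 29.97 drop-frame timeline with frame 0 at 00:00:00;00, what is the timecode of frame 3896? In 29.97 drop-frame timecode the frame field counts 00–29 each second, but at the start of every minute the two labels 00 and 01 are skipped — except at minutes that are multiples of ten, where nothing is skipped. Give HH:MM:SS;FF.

Ten DF minutes hold 17982 frames, so frame 3896 lies in block 0 (frames 0–17981) with 3896 frames into that block.
The block's first minute is 1800 frames and the rest 1798 each; 3896 frames reaches minute 2, so 0 × 18 + 2 × 2 = 4 labels have been skipped so far.
Adding those back, label number 3896 + 4 = 3900 at 30 labels/s is 130 s + 0 f = 0 h 2 min 10 s frame 0, i.e. 00:02:10;00.

00:02:10;00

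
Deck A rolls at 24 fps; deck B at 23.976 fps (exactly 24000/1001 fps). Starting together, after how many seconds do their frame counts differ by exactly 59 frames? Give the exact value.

The gap grows by |24000/1001 − 24| = 24/1001 frames per second.
Time for a 59-frame gap: 59 ÷ (24/1001) = 59059/24 s.

59059/24 seconds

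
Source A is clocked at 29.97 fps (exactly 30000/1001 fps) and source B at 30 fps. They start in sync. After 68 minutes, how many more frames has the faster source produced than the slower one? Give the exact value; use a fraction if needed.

122400/1001 frames

68 min = 4080 s.
A emits 30000/1001 × 4080 = 122400000/1001 frames; B emits 30 × 4080 = 122400.
Difference = 122400/1001 frames (≈ 122.2777); B is ahead of A.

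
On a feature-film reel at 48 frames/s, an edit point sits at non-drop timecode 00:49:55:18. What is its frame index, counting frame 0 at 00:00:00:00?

Total seconds to the label: (0 × 3600 + 49 × 60 + 55) = 2995.
Frame index = 2995 × 48 + 18 = 143778.

143778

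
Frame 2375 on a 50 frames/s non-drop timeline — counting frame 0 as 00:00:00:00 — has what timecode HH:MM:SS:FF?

00:00:47:25

2375 ÷ 50 = 47 full seconds, remainder 25 frames.
47 s = 0 h 0 min 47 s.
Timecode: 00:00:47:25.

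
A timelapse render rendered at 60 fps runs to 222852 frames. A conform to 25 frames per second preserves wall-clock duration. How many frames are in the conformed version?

Target frames = source frames × (target rate / source rate) = 222852 × (25)/(60) = 222852 × 5/12 = 92855.

92855 frames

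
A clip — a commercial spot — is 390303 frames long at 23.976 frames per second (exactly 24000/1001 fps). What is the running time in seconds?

Running time = 390303 / (24000/1001) = 16278.887625 s.

16278.887625 seconds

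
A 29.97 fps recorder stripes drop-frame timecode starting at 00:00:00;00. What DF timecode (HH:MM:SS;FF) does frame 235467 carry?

Each 10-minute DF block holds 10 × 60 × 30 − 9 × 2 = 17982 frames. 235467 ÷ 17982 → 13 full blocks, remainder 1701.
Within the partial block the first minute is 1800 frames and each further minute 1798, so 0 further minute boundaries passed. Total skipped labels = 18 × 13 + 2 × 0 = 234.
Non-drop label index = 235467 + 234 = 235701; at 30 labels/s that is 02:10:56:21, i.e. DF 02:10:56;21.

02:10:56;21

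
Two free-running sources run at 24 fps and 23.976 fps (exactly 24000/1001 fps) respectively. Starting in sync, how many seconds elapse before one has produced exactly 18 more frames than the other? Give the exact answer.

750.75 seconds

The gap grows by |24000/1001 − 24| = 24/1001 frames per second.
Time for a 18-frame gap: 18 ÷ (24/1001) = 750.75 s.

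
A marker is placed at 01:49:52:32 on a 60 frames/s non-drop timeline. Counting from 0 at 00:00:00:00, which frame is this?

Total seconds to the label: (1 × 3600 + 49 × 60 + 52) = 6592.
Frame index = 6592 × 60 + 32 = 395552.

frame 395552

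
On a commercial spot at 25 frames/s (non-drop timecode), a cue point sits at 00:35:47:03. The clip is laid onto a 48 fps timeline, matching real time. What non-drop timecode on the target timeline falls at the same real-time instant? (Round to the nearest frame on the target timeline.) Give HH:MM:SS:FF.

00:35:47:06

Source frame index: (0×3600 + 35×60 + 47) × 25 + 3 = 53678.
Real time: 53678 / (25) = 53678/25 s.
Target frame: (53678/25) × (48) = 2576544/25 ≈ 103061.760 → 103062.
At 48 labels/s: frame 103062 → 00:35:47:06.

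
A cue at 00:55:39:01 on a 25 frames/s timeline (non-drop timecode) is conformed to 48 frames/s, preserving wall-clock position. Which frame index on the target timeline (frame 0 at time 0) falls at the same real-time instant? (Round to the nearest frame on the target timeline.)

frame 160274

Source frame index: (0×3600 + 55×60 + 39) × 25 + 1 = 83476.
Real time: 83476 / (25) = 83476/25 s.
Target frame: (83476/25) × (48) = 4006848/25 ≈ 160273.920 → 160274.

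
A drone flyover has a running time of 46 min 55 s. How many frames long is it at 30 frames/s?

46 min 55 s = 2815 s.
Frames = 2815 × 30 = 84450.

84450 frames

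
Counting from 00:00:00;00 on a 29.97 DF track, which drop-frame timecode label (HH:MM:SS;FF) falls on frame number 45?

Each 10-minute DF block holds 10 × 60 × 30 − 9 × 2 = 17982 frames. 45 ÷ 17982 → 0 full blocks, remainder 45.
Within the partial block the first minute is 1800 frames and each further minute 1798, so 0 further minute boundaries passed. Total skipped labels = 18 × 0 + 2 × 0 = 0.
Non-drop label index = 45 + 0 = 45; at 30 labels/s that is 00:00:01:15, i.e. DF 00:00:01;15.

00:00:01;15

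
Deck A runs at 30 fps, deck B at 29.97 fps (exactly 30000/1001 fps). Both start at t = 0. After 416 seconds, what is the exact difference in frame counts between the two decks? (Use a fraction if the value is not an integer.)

A emits 30 × 416 = 12480 frames; B emits 30000/1001 × 416 = 960000/77.
Difference = 960/77 frames (≈ 12.4675); B is behind A.

960/77 frames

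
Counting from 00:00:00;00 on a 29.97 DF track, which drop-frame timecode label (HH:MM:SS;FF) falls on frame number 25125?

00:13:58;09

Each 10-minute DF block holds 10 × 60 × 30 − 9 × 2 = 17982 frames. 25125 ÷ 17982 → 1 full block, remainder 7143.
Within the partial block the first minute is 1800 frames and each further minute 1798, so 3 further minute boundaries passed. Total skipped labels = 18 × 1 + 2 × 3 = 24.
Non-drop label index = 25125 + 24 = 25149; at 30 labels/s that is 00:13:58:09, i.e. DF 00:13:58;09.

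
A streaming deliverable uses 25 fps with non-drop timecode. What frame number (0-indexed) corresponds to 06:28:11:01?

Total seconds to the label: (6 × 3600 + 28 × 60 + 11) = 23291.
Frame index = 23291 × 25 + 1 = 582276.

frame 582276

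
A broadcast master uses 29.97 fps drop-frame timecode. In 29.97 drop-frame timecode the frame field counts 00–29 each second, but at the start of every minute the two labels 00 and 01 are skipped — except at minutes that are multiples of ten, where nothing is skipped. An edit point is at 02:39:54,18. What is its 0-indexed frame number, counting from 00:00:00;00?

287550

Complete 10-minute blocks: 15, each 17982 frames → 269730.
Remaining 9 whole minutes in the current block: 1800 + 8 × 1798 = 16184 frames.
Within the current minute: 54 × 30 + 18 − 2 = 1636 (labels ;00/;01 skipped at this minute). Total = 269730 + 16184 + 1636 = 287550.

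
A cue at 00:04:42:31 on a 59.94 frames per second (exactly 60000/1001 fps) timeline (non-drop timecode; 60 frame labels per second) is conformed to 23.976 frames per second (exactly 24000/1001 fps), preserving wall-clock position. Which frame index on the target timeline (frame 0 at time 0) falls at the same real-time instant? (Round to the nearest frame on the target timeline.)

Source frame index: (0×3600 + 4×60 + 42) × 60 + 31 = 16951.
Real time: 16951 / (60000/1001) = 16967951/60000 s.
Target frame: (16967951/60000) × (24000/1001) = 33902/5 ≈ 6780.400 → 6780.

frame 6780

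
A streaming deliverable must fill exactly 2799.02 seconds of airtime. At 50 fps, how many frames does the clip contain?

Frames = 2799.02 × 50 = 139951.

139951 frames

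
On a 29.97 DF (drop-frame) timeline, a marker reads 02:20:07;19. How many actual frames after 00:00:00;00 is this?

251977

As if non-drop at 30 labels/s: (2 × 3600 + 20 × 60 + 7) × 30 + 19 = 252229.
Minute boundaries passed: 140; those not divisible by 10: 140 − 14 = 126; dropped labels = 2 × 126 = 252.
Actual frame index = 252229 − 252 = 251977.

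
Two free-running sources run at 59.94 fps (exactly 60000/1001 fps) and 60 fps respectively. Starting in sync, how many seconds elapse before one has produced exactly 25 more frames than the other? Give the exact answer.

The gap grows by |60 − 60000/1001| = 60/1001 frames per second.
Time for a 25-frame gap: 25 ÷ (60/1001) = 5005/12 s.

5005/12 seconds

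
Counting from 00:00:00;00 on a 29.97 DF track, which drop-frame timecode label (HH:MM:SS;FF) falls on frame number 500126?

Ten DF minutes hold 17982 frames, so frame 500126 lies in block 27 (frames 485514–503495) with 14612 frames into that block.
The block's first minute is 1800 frames and the rest 1798 each; 14612 frames reaches minute 8, so 27 × 18 + 8 × 2 = 502 labels have been skipped so far.
Adding those back, label number 500126 + 502 = 500628 at 30 labels/s is 16687 s + 18 f = 4 h 38 min 7 s frame 18, i.e. 04:38:07;18.

04:38:07;18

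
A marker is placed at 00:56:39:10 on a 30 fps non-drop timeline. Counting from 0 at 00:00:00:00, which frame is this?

Total seconds to the label: (0 × 3600 + 56 × 60 + 39) = 3399.
Frame index = 3399 × 30 + 10 = 101980.

frame 101980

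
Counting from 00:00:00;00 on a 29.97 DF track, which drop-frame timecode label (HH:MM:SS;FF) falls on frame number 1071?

00:00:35;21

Each 10-minute DF block holds 10 × 60 × 30 − 9 × 2 = 17982 frames. 1071 ÷ 17982 → 0 full blocks, remainder 1071.
Within the partial block the first minute is 1800 frames and each further minute 1798, so 0 further minute boundaries passed. Total skipped labels = 18 × 0 + 2 × 0 = 0.
Non-drop label index = 1071 + 0 = 1071; at 30 labels/s that is 00:00:35:21, i.e. DF 00:00:35;21.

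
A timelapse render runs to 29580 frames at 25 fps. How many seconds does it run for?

1183.2 seconds

Running time = 29580 / (25) = 1183.2 s.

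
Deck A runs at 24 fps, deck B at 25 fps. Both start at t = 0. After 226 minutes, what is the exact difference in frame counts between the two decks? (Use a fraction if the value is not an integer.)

226 min = 13560 s.
A emits 24 × 13560 = 325440 frames; B emits 25 × 13560 = 339000.
Difference = 13560 frames; B is ahead of A.

13560 frames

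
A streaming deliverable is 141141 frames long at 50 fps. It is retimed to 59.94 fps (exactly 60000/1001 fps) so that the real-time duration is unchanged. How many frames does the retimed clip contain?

169200 frames

Target frames = source frames × (target rate / source rate) = 141141 × (60000/1001)/(50) = 141141 × 1200/1001 = 169200.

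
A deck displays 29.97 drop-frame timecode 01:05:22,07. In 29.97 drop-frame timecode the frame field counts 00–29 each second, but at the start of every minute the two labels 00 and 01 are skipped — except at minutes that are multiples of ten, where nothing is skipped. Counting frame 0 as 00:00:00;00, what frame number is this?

117549

Complete 10-minute blocks: 6, each 17982 frames → 107892.
Remaining 5 whole minutes in the current block: 1800 + 4 × 1798 = 8992 frames.
Within the current minute: 22 × 30 + 7 − 2 = 665 (labels ;00/;01 skipped at this minute). Total = 107892 + 8992 + 665 = 117549.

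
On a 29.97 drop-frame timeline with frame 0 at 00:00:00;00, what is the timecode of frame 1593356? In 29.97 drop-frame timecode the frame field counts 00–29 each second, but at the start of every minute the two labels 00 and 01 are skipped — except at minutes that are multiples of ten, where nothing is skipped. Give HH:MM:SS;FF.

Ten DF minutes hold 17982 frames, so frame 1593356 lies in block 88 (frames 1582416–1600397) with 10940 frames into that block.
The block's first minute is 1800 frames and the rest 1798 each; 10940 frames reaches minute 6, so 88 × 18 + 6 × 2 = 1596 labels have been skipped so far.
Adding those back, label number 1593356 + 1596 = 1594952 at 30 labels/s is 53165 s + 2 f = 14 h 46 min 5 s frame 2, i.e. 14:46:05;02.

14:46:05;02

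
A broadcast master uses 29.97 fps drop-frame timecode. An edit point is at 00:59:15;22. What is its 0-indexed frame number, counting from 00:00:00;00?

106564

Complete 10-minute blocks: 5, each 17982 frames → 89910.
Remaining 9 whole minutes in the current block: 1800 + 8 × 1798 = 16184 frames.
Within the current minute: 15 × 30 + 22 − 2 = 470 (labels ;00/;01 skipped at this minute). Total = 89910 + 16184 + 470 = 106564.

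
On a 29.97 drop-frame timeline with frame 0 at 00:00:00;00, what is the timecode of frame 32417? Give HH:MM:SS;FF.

00:18:01;21

Ten DF minutes hold 17982 frames, so frame 32417 lies in block 1 (frames 17982–35963) with 14435 frames into that block.
The block's first minute is 1800 frames and the rest 1798 each; 14435 frames reaches minute 8, so 1 × 18 + 8 × 2 = 34 labels have been skipped so far.
Adding those back, label number 32417 + 34 = 32451 at 30 labels/s is 1081 s + 21 f = 0 h 18 min 1 s frame 21, i.e. 00:18:01;21.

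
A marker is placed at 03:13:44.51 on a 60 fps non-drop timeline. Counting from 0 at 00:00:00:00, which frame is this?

Total seconds to the label: (3 × 3600 + 13 × 60 + 44) = 11624.
Frame index = 11624 × 60 + 51 = 697491.

697491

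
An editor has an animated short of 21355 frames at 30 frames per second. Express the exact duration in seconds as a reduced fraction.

4271/6 seconds

Running time = 21355 ÷ (30) = 21355 × 1/30 = 4271/6 s.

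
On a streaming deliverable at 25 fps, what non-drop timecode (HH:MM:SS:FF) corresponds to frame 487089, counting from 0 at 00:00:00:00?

05:24:43:14

487089 ÷ 25 = 19483 full seconds, remainder 14 frames.
19483 s = 5 h 24 min 43 s.
Timecode: 05:24:43:14.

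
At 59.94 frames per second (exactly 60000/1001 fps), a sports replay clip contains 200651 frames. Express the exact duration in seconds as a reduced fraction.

Running time = 200651 ÷ (60000/1001) = 200651 × 1001/60000 = 200851651/60000 s.

200851651/60000 seconds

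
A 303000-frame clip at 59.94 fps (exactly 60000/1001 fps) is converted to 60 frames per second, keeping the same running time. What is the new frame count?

303303 frames

Target frames = source frames × (target rate / source rate) = 303000 × (60)/(60000/1001) = 303000 × 1001/1000 = 303303.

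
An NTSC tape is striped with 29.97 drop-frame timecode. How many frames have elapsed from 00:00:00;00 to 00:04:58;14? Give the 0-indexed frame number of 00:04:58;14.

8946

Complete 10-minute blocks: 0, each 17982 frames → 0.
Remaining 4 whole minutes in the current block: 1800 + 3 × 1798 = 7194 frames.
Within the current minute: 58 × 30 + 14 − 2 = 1752 (labels ;00/;01 skipped at this minute). Total = 0 + 7194 + 1752 = 8946.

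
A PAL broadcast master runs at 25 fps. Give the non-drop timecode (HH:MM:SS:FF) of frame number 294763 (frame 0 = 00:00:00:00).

294763 ÷ 25 = 11790 full seconds, remainder 13 frames.
11790 s = 3 h 16 min 30 s.
Timecode: 03:16:30:13.

03:16:30:13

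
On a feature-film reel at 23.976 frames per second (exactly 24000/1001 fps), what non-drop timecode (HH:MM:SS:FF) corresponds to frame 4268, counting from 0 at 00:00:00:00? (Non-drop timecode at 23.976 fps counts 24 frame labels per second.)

00:02:57:20

4268 ÷ 24 = 177 full seconds, remainder 20 frames.
177 s = 0 h 2 min 57 s.
Timecode: 00:02:57:20.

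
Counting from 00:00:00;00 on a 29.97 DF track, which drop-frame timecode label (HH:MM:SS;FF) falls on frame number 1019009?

09:26:40;29

Each 10-minute DF block holds 10 × 60 × 30 − 9 × 2 = 17982 frames. 1019009 ÷ 17982 → 56 full blocks, remainder 12017.
Within the partial block the first minute is 1800 frames and each further minute 1798, so 6 further minute boundaries passed. Total skipped labels = 18 × 56 + 2 × 6 = 1020.
Non-drop label index = 1019009 + 1020 = 1020029; at 30 labels/s that is 09:26:40:29, i.e. DF 09:26:40;29.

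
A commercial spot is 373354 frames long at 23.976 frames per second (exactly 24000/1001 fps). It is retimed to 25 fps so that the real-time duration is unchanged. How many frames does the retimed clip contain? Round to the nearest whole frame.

389299 frames

Frames at target rate = 373354 × (25) / (24000/1001) = 186863677/480 ≈ 389299.327.
Nearest whole frame: 389299.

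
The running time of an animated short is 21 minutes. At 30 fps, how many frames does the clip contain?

21 min = 1260 s.
Frames = 1260 × 30 = 37800.

37800 frames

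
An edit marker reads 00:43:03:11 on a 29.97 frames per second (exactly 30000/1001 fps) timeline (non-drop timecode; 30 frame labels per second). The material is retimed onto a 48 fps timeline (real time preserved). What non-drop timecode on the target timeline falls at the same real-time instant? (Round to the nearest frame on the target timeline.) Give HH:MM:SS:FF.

00:43:05:46

Source frame index: (0×3600 + 43×60 + 3) × 30 + 11 = 77501.
Real time: 77501 / (30000/1001) = 77578501/30000 s.
Target frame: (77578501/30000) × (48) = 77578501/625 ≈ 124125.602 → 124126.
At 48 labels/s: frame 124126 → 00:43:05:46.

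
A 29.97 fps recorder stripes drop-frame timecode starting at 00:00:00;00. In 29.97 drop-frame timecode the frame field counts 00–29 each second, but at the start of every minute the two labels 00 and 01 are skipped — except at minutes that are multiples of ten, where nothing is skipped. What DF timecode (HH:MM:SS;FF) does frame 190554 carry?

Each 10-minute DF block holds 10 × 60 × 30 − 9 × 2 = 17982 frames. 190554 ÷ 17982 → 10 full blocks, remainder 10734.
Within the partial block the first minute is 1800 frames and each further minute 1798, so 5 further minute boundaries passed. Total skipped labels = 18 × 10 + 2 × 5 = 190.
Non-drop label index = 190554 + 190 = 190744; at 30 labels/s that is 01:45:58:04, i.e. DF 01:45:58;04.

01:45:58;04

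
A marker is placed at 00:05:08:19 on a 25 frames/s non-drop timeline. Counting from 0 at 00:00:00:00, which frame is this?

frame 7719

Total seconds to the label: (0 × 3600 + 5 × 60 + 8) = 308.
Frame index = 308 × 25 + 19 = 7719.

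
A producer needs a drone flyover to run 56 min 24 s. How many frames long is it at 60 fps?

56 min 24 s = 3384 s.
Frames = 3384 × 60 = 203040.

203040 frames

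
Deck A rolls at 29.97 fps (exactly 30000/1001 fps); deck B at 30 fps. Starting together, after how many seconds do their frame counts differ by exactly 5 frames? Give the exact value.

1001/6 seconds

The gap grows by |30 − 30000/1001| = 30/1001 frames per second.
Time for a 5-frame gap: 5 ÷ (30/1001) = 1001/6 s.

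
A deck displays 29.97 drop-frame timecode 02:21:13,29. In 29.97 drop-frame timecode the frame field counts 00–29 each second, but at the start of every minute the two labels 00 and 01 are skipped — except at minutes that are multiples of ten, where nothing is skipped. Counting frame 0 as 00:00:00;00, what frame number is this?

Complete 10-minute blocks: 14, each 17982 frames → 251748.
Remaining 1 whole minute in the current block: 1800 + 0 × 1798 = 1800 frames.
Within the current minute: 13 × 30 + 29 − 2 = 417 (labels ;00/;01 skipped at this minute). Total = 251748 + 1800 + 417 = 253965.

253965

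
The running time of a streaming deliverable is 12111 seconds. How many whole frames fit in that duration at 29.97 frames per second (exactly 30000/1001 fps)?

362967 frames

Frames = 12111 × 30000/1001 = 33030000/91 ≈ 362967.0330.
Complete frames: 362967.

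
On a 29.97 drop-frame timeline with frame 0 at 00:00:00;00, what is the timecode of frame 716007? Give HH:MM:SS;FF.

06:38:10;25

Ten DF minutes hold 17982 frames, so frame 716007 lies in block 39 (frames 701298–719279) with 14709 frames into that block.
The block's first minute is 1800 frames and the rest 1798 each; 14709 frames reaches minute 8, so 39 × 18 + 8 × 2 = 718 labels have been skipped so far.
Adding those back, label number 716007 + 718 = 716725 at 30 labels/s is 23890 s + 25 f = 6 h 38 min 10 s frame 25, i.e. 06:38:10;25.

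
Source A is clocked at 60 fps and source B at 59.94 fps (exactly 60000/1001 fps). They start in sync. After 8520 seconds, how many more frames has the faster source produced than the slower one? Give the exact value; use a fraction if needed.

A emits 60 × 8520 = 511200 frames; B emits 60000/1001 × 8520 = 511200000/1001.
Difference = 511200/1001 frames (≈ 510.6893); B is behind A.

511200/1001 frames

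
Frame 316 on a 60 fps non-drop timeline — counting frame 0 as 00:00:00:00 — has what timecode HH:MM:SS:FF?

00:00:05:16

316 ÷ 60 = 5 full seconds, remainder 16 frames.
5 s = 0 h 0 min 5 s.
Timecode: 00:00:05:16.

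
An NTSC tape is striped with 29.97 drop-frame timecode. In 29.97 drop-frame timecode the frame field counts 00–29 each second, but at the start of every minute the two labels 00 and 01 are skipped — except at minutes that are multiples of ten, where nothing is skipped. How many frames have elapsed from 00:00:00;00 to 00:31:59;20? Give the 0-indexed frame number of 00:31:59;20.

57534

As if non-drop at 30 labels/s: (0 × 3600 + 31 × 60 + 59) × 30 + 20 = 57590.
Minute boundaries passed: 31; those not divisible by 10: 31 − 3 = 28; dropped labels = 2 × 28 = 56.
Actual frame index = 57590 − 56 = 57534.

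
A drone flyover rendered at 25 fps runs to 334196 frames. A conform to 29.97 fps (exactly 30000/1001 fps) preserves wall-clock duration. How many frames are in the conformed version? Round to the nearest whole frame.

400635 frames

Frames at target rate = 334196 × (30000/1001) / (25) = 401035200/1001 ≈ 400634.565.
Nearest whole frame: 400635.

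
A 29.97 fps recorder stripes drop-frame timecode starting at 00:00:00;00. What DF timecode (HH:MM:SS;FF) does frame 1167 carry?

Ten DF minutes hold 17982 frames, so frame 1167 lies in block 0 (frames 0–17981) with 1167 frames into that block.
The block's first minute is 1800 frames and the rest 1798 each; 1167 frames reaches minute 0, so 0 × 18 + 0 × 2 = 0 labels have been skipped so far.
Adding those back, label number 1167 + 0 = 1167 at 30 labels/s is 38 s + 27 f = 0 h 0 min 38 s frame 27, i.e. 00:00:38;27.

00:00:38;27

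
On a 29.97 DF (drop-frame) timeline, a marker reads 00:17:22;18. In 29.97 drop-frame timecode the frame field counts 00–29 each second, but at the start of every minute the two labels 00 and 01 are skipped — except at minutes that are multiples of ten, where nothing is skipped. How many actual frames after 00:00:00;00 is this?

31246

Complete 10-minute blocks: 1, each 17982 frames → 17982.
Remaining 7 whole minutes in the current block: 1800 + 6 × 1798 = 12588 frames.
Within the current minute: 22 × 30 + 18 − 2 = 676 (labels ;00/;01 skipped at this minute). Total = 17982 + 12588 + 676 = 31246.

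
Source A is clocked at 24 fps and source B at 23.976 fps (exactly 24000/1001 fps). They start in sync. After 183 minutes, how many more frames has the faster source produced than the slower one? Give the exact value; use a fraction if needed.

263520/1001 frames

183 min = 10980 s.
A emits 24 × 10980 = 263520 frames; B emits 24000/1001 × 10980 = 263520000/1001.
Difference = 263520/1001 frames (≈ 263.2567); B is behind A.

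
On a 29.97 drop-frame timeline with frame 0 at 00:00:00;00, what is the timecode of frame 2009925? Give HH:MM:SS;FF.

18:37:44;17

Each 10-minute DF block holds 10 × 60 × 30 − 9 × 2 = 17982 frames. 2009925 ÷ 17982 → 111 full blocks, remainder 13923.
Within the partial block the first minute is 1800 frames and each further minute 1798, so 7 further minute boundaries passed. Total skipped labels = 18 × 111 + 2 × 7 = 2012.
Non-drop label index = 2009925 + 2012 = 2011937; at 30 labels/s that is 18:37:44:17, i.e. DF 18:37:44;17.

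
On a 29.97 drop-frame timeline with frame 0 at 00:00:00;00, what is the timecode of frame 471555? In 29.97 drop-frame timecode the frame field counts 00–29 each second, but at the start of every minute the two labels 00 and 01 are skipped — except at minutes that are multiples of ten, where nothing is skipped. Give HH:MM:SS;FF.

Each 10-minute DF block holds 10 × 60 × 30 − 9 × 2 = 17982 frames. 471555 ÷ 17982 → 26 full blocks, remainder 4023.
Within the partial block the first minute is 1800 frames and each further minute 1798, so 2 further minute boundaries passed. Total skipped labels = 18 × 26 + 2 × 2 = 472.
Non-drop label index = 471555 + 472 = 472027; at 30 labels/s that is 04:22:14:07, i.e. DF 04:22:14;07.

04:22:14;07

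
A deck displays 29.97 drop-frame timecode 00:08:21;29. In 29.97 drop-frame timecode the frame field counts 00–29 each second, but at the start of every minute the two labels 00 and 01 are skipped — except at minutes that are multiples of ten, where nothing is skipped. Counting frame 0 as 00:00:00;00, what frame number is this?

15043

Complete 10-minute blocks: 0, each 17982 frames → 0.
Remaining 8 whole minutes in the current block: 1800 + 7 × 1798 = 14386 frames.
Within the current minute: 21 × 30 + 29 − 2 = 657 (labels ;00/;01 skipped at this minute). Total = 0 + 14386 + 657 = 15043.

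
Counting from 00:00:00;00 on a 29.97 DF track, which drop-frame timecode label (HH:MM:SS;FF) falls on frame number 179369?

01:39:44;29

Each 10-minute DF block holds 10 × 60 × 30 − 9 × 2 = 17982 frames. 179369 ÷ 17982 → 9 full blocks, remainder 17531.
Within the partial block the first minute is 1800 frames and each further minute 1798, so 9 further minute boundaries passed. Total skipped labels = 18 × 9 + 2 × 9 = 180.
Non-drop label index = 179369 + 180 = 179549; at 30 labels/s that is 01:39:44:29, i.e. DF 01:39:44;29.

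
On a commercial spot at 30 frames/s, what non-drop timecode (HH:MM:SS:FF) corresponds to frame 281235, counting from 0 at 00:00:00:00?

02:36:14:15

281235 ÷ 30 = 9374 full seconds, remainder 15 frames.
9374 s = 2 h 36 min 14 s.
Timecode: 02:36:14:15.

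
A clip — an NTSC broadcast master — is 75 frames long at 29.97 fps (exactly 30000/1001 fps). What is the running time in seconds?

Running time = 75 / (30000/1001) = 2.5025 s.

2.5025 seconds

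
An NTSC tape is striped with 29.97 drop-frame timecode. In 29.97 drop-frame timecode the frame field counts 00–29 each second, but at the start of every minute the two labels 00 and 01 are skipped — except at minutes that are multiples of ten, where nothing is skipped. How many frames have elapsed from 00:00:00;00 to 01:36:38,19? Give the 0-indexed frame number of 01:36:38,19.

173785

As if non-drop at 30 labels/s: (1 × 3600 + 36 × 60 + 38) × 30 + 19 = 173959.
Minute boundaries passed: 96; those not divisible by 10: 96 − 9 = 87; dropped labels = 2 × 87 = 174.
Actual frame index = 173959 − 174 = 173785.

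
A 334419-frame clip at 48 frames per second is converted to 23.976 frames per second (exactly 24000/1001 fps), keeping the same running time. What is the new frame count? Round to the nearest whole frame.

Frames at target rate = 334419 × (24000/1001) / (48) = 167209500/1001 ≈ 167042.458.
Nearest whole frame: 167042.

167042 frames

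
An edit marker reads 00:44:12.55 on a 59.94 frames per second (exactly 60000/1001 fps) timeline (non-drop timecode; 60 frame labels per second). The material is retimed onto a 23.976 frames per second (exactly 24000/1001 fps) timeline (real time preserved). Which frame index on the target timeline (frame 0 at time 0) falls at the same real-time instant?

frame 63670

Source frame index: (0×3600 + 44×60 + 12) × 60 + 55 = 159175.
Real time: 159175 / (60000/1001) = 6373367/2400 s.
Target frame: (6373367/2400) × (24000/1001) = 63670.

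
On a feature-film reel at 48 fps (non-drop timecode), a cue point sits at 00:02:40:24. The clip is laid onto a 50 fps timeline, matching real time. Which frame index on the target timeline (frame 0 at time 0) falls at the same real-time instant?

frame 8025

Source frame index: (0×3600 + 2×60 + 40) × 48 + 24 = 7704.
Real time: 7704 / (48) = 321/2 s.
Target frame: (321/2) × (50) = 8025.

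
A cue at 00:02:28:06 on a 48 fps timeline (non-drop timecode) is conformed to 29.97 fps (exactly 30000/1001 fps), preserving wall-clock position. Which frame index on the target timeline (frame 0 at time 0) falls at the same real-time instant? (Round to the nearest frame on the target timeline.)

Source frame index: (0×3600 + 2×60 + 28) × 48 + 6 = 7110.
Real time: 7110 / (48) = 1185/8 s.
Target frame: (1185/8) × (30000/1001) = 4443750/1001 ≈ 4439.311 → 4439.

frame 4439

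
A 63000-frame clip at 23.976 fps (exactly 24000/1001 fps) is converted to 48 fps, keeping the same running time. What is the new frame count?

126126 frames

Target frames = source frames × (target rate / source rate) = 63000 × (48)/(24000/1001) = 63000 × 1001/500 = 126126.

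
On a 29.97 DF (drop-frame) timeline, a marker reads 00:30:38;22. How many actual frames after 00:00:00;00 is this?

As if non-drop at 30 labels/s: (0 × 3600 + 30 × 60 + 38) × 30 + 22 = 55162.
Minute boundaries passed: 30; those not divisible by 10: 30 − 3 = 27; dropped labels = 2 × 27 = 54.
Actual frame index = 55162 − 54 = 55108.

55108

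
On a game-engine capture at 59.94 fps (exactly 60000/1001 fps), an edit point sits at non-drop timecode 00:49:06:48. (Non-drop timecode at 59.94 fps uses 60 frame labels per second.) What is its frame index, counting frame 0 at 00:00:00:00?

Total seconds to the label: (0 × 3600 + 49 × 60 + 6) = 2946.
Frame index = 2946 × 60 + 48 = 176808.

frame 176808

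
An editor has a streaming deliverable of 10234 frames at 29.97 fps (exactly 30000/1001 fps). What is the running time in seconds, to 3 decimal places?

341.474 seconds

Running time = 10234 × 1001/30000 = 5122117/15000 s ≈ 341.474 s.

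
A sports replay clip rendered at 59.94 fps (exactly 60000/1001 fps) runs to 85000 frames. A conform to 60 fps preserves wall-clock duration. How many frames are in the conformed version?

Target frames = source frames × (target rate / source rate) = 85000 × (60)/(60000/1001) = 85000 × 1001/1000 = 85085.

85085 frames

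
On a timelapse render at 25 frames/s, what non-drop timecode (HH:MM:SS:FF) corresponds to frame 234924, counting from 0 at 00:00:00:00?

234924 ÷ 25 = 9396 full seconds, remainder 24 frames.
9396 s = 2 h 36 min 36 s.
Timecode: 02:36:36:24.

02:36:36:24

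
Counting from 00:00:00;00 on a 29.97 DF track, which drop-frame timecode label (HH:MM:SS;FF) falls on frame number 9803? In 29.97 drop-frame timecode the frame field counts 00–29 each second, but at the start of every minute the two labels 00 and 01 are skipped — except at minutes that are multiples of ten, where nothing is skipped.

00:05:27;03

Ten DF minutes hold 17982 frames, so frame 9803 lies in block 0 (frames 0–17981) with 9803 frames into that block.
The block's first minute is 1800 frames and the rest 1798 each; 9803 frames reaches minute 5, so 0 × 18 + 5 × 2 = 10 labels have been skipped so far.
Adding those back, label number 9803 + 10 = 9813 at 30 labels/s is 327 s + 3 f = 0 h 5 min 27 s frame 3, i.e. 00:05:27;03.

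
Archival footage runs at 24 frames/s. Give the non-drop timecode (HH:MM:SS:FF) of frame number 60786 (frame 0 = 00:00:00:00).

00:42:12:18

60786 ÷ 24 = 2532 full seconds, remainder 18 frames.
2532 s = 0 h 42 min 12 s.
Timecode: 00:42:12:18.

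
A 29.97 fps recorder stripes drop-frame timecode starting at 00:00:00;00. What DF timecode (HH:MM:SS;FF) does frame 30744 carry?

00:17:05;26

Ten DF minutes hold 17982 frames, so frame 30744 lies in block 1 (frames 17982–35963) with 12762 frames into that block.
The block's first minute is 1800 frames and the rest 1798 each; 12762 frames reaches minute 7, so 1 × 18 + 7 × 2 = 32 labels have been skipped so far.
Adding those back, label number 30744 + 32 = 30776 at 30 labels/s is 1025 s + 26 f = 0 h 17 min 5 s frame 26, i.e. 00:17:05;26.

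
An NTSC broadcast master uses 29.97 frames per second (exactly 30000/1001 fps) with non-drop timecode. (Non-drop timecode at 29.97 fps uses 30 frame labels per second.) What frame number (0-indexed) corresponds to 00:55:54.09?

Total seconds to the label: (0 × 3600 + 55 × 60 + 54) = 3354.
Frame index = 3354 × 30 + 9 = 100629.

frame 100629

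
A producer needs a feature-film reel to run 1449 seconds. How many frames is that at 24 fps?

34776 frames

Frames = 1449 × 24 = 34776.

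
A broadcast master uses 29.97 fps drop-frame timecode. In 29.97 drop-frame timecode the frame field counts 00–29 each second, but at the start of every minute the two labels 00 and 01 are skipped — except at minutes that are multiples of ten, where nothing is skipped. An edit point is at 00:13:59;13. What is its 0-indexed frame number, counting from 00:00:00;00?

Complete 10-minute blocks: 1, each 17982 frames → 17982.
Remaining 3 whole minutes in the current block: 1800 + 2 × 1798 = 5396 frames.
Within the current minute: 59 × 30 + 13 − 2 = 1781 (labels ;00/;01 skipped at this minute). Total = 17982 + 5396 + 1781 = 25159.

25159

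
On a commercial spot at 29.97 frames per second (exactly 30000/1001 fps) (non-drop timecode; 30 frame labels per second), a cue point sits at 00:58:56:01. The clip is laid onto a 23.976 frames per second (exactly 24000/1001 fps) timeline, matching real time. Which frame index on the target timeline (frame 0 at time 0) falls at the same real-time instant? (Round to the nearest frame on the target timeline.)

Source frame index: (0×3600 + 58×60 + 56) × 30 + 1 = 106081.
Real time: 106081 / (30000/1001) = 106187081/30000 s.
Target frame: (106187081/30000) × (24000/1001) = 424324/5 ≈ 84864.800 → 84865.

frame 84865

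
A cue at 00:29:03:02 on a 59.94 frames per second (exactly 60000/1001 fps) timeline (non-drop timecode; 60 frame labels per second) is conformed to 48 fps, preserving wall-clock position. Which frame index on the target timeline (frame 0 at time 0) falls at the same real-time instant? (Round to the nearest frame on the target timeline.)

Source frame index: (0×3600 + 29×60 + 3) × 60 + 2 = 104582.
Real time: 104582 / (60000/1001) = 52343291/30000 s.
Target frame: (52343291/30000) × (48) = 52343291/625 ≈ 83749.266 → 83749.

frame 83749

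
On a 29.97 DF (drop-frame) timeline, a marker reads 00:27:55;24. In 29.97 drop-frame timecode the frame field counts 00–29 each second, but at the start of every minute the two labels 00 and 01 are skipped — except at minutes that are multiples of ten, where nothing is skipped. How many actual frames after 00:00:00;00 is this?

As if non-drop at 30 labels/s: (0 × 3600 + 27 × 60 + 55) × 30 + 24 = 50274.
Minute boundaries passed: 27; those not divisible by 10: 27 − 2 = 25; dropped labels = 2 × 25 = 50.
Actual frame index = 50274 − 50 = 50224.

50224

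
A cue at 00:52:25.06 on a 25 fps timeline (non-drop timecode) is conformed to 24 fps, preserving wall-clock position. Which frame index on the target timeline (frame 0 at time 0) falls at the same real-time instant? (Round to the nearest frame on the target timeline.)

Source frame index: (0×3600 + 52×60 + 25) × 25 + 6 = 78631.
Real time: 78631 / (25) = 78631/25 s.
Target frame: (78631/25) × (24) = 1887144/25 ≈ 75485.760 → 75486.

frame 75486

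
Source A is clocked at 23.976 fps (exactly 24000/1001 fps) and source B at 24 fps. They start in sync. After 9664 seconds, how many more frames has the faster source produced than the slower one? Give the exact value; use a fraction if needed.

A emits 24000/1001 × 9664 = 231936000/1001 frames; B emits 24 × 9664 = 231936.
Difference = 231936/1001 frames (≈ 231.7043); B is ahead of A.

231936/1001 frames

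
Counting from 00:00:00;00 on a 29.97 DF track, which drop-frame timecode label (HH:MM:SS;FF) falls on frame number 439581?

Ten DF minutes hold 17982 frames, so frame 439581 lies in block 24 (frames 431568–449549) with 8013 frames into that block.
The block's first minute is 1800 frames and the rest 1798 each; 8013 frames reaches minute 4, so 24 × 18 + 4 × 2 = 440 labels have been skipped so far.
Adding those back, label number 439581 + 440 = 440021 at 30 labels/s is 14667 s + 11 f = 4 h 4 min 27 s frame 11, i.e. 04:04:27;11.

04:04:27;11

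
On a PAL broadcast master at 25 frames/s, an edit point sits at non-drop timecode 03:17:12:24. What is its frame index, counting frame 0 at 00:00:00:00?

295824

Total seconds to the label: (3 × 3600 + 17 × 60 + 12) = 11832.
Frame index = 11832 × 25 + 24 = 295824.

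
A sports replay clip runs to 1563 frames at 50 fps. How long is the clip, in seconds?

Running time = 1563 / (50) = 31.26 s.

31.26 seconds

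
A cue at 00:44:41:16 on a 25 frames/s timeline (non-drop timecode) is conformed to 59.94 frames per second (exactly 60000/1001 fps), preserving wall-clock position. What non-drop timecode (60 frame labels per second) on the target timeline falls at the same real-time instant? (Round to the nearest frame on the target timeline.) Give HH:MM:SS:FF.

00:44:38:58

Source frame index: (0×3600 + 44×60 + 41) × 25 + 16 = 67041.
Real time: 67041 / (25) = 67041/25 s.
Target frame: (67041/25) × (60000/1001) = 12376800/77 ≈ 160737.662 → 160738.
At 60 labels/s: frame 160738 → 00:44:38:58.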